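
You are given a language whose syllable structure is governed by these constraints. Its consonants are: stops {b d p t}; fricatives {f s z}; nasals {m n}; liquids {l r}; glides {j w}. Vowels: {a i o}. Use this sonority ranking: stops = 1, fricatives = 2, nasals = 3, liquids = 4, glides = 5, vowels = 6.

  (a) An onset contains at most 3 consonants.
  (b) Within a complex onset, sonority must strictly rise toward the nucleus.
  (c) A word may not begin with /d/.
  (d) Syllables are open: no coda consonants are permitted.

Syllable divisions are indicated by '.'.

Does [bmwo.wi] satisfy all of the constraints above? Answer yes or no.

yes

[bmwo.wi] — σ1 onset /bmw/ (1→3→5 rises), coda /∅/ ok; σ2 onset /w/, coda /∅/ ok → licit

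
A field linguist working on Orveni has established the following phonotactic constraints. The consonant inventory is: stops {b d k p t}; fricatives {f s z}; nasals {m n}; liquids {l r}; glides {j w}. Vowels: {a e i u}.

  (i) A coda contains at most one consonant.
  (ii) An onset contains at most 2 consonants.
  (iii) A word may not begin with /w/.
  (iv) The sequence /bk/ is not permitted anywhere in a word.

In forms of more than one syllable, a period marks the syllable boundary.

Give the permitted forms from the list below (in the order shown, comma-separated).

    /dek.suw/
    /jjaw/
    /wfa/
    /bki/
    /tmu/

/dek.suw/ — σ1 onset /d/, coda /k/ ok; σ2 onset /s/, coda /w/ ok → permitted
/jjaw/ — σ1 onset /jj/ (2C), coda /w/ ok → permitted
/wfa/ — violates constraint (iii): word begins with /w/ → not permitted
/bki/ — violates constraint (iv): contains banned sequence /bk/ → not permitted
/tmu/ — σ1 onset /tm/ (2C), coda /∅/ ok → permitted

/dek.suw/, /jjaw/, /tmu/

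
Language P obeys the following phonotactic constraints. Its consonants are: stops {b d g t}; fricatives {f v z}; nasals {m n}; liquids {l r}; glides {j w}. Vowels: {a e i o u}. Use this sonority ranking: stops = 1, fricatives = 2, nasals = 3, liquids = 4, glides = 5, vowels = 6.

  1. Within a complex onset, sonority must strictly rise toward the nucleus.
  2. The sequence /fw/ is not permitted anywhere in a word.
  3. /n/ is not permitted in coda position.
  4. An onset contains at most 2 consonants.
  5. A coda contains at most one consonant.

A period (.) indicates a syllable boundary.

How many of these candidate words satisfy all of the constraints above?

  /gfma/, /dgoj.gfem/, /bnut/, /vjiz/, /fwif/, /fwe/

/gfma/ — violates constraint 4: syllable 1 onset /gfm/ has 3 consonants (> 2) → not permitted
/dgoj.gfem/ — violates constraint 1: syllable 1 onset /dg/: /d/ (stop, 1) → /g/ (stop, 1) does not rise → not permitted
/bnut/ — σ1 onset /bn/ (1→3 rises), coda /t/ ok → permitted
/vjiz/ — σ1 onset /vj/ (2→5 rises), coda /z/ ok → permitted
/fwif/ — violates constraint 2: contains banned sequence /fw/ → not permitted
/fwe/ — violates constraint 2: contains banned sequence /fw/ → not permitted
Permitted: /bnut/, /vjiz/ → 2.

2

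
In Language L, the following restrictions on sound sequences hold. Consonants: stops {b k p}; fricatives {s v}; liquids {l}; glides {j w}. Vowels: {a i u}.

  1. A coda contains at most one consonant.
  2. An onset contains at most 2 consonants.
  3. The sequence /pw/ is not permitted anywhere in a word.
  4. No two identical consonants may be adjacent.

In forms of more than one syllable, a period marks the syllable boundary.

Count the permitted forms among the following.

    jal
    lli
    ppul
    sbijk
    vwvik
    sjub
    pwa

2

jal — σ1 onset /j/, coda /l/ ok → permitted
lli — violates constraint 4: adjacent identical consonants /ll/ → not permitted
ppul — violates constraint 4: adjacent identical consonants /pp/ → not permitted
sbijk — violates constraint 1: syllable 1 coda /jk/ has 2 consonants (> 1) → not permitted
vwvik — violates constraint 2: syllable 1 onset /vwv/ has 3 consonants (> 2) → not permitted
sjub — σ1 onset /sj/ (2C), coda /b/ ok → permitted
pwa — violates constraint 3: contains banned sequence /pw/ → not permitted
Permitted: jal, sjub → 2.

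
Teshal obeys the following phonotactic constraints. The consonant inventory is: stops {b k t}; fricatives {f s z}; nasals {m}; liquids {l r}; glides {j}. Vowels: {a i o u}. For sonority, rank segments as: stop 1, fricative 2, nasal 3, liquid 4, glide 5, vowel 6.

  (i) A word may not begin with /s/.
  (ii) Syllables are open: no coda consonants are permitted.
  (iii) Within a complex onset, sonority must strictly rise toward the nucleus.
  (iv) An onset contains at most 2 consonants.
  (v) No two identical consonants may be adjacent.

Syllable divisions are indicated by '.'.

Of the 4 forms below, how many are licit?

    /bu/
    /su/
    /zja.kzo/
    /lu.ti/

/bu/ — σ1 onset /b/, coda /∅/ ok → licit
/su/ — violates constraint (i): word begins with /s/ → illicit
/zja.kzo/ — σ1 onset /zj/ (2→5 rises), coda /∅/ ok; σ2 onset /kz/ (1→2 rises), coda /∅/ ok → licit
/lu.ti/ — σ1 onset /l/, coda /∅/ ok; σ2 onset /t/, coda /∅/ ok → licit
Licit: /bu/, /zja.kzo/, /lu.ti/ → 3.

3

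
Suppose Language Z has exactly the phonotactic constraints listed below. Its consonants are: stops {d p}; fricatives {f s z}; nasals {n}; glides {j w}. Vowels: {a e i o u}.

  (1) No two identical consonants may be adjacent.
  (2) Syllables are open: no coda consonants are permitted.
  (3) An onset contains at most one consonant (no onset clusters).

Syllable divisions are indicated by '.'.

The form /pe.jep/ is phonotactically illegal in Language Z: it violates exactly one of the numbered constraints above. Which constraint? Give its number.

/pe.jep/: syllable 2 coda /p/ has 1 consonant (> 0).
This is a violation of constraint 2: "Syllables are open: no coda consonants are permitted."
The remaining constraints (1, 3) are satisfied.

2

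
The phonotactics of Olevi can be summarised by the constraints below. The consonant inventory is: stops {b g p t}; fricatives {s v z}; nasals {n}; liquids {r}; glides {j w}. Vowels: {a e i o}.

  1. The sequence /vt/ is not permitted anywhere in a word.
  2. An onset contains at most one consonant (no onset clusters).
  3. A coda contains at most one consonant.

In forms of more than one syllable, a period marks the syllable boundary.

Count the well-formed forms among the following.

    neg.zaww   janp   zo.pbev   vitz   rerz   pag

neg.zaww — violates constraint 3: syllable 2 coda /ww/ has 2 consonants (> 1) → ill-formed
janp — violates constraint 3: syllable 1 coda /np/ has 2 consonants (> 1) → ill-formed
zo.pbev — violates constraint 2: syllable 2 onset /pb/ has 2 consonants (> 1) → ill-formed
vitz — violates constraint 3: syllable 1 coda /tz/ has 2 consonants (> 1) → ill-formed
rerz — violates constraint 3: syllable 1 coda /rz/ has 2 consonants (> 1) → ill-formed
pag — σ1 onset /p/, coda /g/ ok → well-formed
Well-formed: pag → 1.

1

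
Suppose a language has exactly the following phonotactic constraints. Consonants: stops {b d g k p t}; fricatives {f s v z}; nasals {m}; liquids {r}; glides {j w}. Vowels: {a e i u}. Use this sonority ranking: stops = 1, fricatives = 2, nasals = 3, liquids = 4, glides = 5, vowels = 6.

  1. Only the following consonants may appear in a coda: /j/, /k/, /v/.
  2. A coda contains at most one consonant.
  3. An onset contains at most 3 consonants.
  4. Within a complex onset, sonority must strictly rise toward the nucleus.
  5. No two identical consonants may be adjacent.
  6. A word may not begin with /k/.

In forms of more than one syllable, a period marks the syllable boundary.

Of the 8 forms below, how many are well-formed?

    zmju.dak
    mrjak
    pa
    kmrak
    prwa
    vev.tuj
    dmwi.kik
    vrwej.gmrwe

zmju.dak — σ1 onset /zmj/ (2→3→5 rises), coda /∅/ ok; σ2 onset /d/, coda /k/ ok → well-formed
mrjak — σ1 onset /mrj/ (3→4→5 rises), coda /k/ ok → well-formed
pa — σ1 onset /p/, coda /∅/ ok → well-formed
kmrak — violates constraint 6: word begins with /k/ → ill-formed
prwa — σ1 onset /prw/ (1→4→5 rises), coda /∅/ ok → well-formed
vev.tuj — σ1 onset /v/, coda /v/ ok; σ2 onset /t/, coda /j/ ok → well-formed
dmwi.kik — σ1 onset /dmw/ (1→3→5 rises), coda /∅/ ok; σ2 onset /k/, coda /k/ ok → well-formed
vrwej.gmrwe — violates constraint 3: syllable 2 onset /gmrw/ has 4 consonants (> 3) → ill-formed
Well-formed: zmju.dak, mrjak, pa, prwa, vev.tuj, dmwi.kik → 6.

6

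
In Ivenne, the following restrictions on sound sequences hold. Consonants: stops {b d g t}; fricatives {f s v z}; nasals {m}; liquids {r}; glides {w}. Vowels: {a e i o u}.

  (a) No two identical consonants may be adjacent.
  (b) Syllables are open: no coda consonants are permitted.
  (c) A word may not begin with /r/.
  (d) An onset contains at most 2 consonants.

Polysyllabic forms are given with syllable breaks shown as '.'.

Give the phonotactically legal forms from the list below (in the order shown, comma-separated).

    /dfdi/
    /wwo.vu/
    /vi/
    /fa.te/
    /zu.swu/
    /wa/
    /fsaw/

/vi/, /fa.te/, /zu.swu/, /wa/

/dfdi/ — violates constraint (d): syllable 1 onset /dfd/ has 3 consonants (> 2) → phonotactically illegal
/wwo.vu/ — violates constraint (a): adjacent identical consonants /ww/ → phonotactically illegal
/vi/ — σ1 onset /v/, coda /∅/ ok → phonotactically legal
/fa.te/ — σ1 onset /f/, coda /∅/ ok; σ2 onset /t/, coda /∅/ ok → phonotactically legal
/zu.swu/ — σ1 onset /z/, coda /∅/ ok; σ2 onset /sw/ (2C), coda /∅/ ok → phonotactically legal
/wa/ — σ1 onset /w/, coda /∅/ ok → phonotactically legal
/fsaw/ — violates constraint (b): syllable 1 coda /w/ has 1 consonant (> 0) → phonotactically illegal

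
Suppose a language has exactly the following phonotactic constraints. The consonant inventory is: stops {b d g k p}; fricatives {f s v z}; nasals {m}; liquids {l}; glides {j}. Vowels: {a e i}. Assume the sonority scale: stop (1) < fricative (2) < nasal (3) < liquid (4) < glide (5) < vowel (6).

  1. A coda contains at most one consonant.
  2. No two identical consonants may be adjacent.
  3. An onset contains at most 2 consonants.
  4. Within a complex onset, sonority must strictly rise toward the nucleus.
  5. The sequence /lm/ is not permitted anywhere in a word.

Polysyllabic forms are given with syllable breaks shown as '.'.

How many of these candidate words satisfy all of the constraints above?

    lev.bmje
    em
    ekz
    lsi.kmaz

1

lev.bmje — violates constraint 3: syllable 2 onset /bmj/ has 3 consonants (> 2) → illicit
em — σ1 onset /∅/, coda /m/ ok → licit
ekz — violates constraint 1: syllable 1 coda /kz/ has 2 consonants (> 1) → illicit
lsi.kmaz — violates constraint 4: syllable 1 onset /ls/: /l/ (liquid, 4) → /s/ (fricative, 2) does not rise → illicit
Licit: em → 1.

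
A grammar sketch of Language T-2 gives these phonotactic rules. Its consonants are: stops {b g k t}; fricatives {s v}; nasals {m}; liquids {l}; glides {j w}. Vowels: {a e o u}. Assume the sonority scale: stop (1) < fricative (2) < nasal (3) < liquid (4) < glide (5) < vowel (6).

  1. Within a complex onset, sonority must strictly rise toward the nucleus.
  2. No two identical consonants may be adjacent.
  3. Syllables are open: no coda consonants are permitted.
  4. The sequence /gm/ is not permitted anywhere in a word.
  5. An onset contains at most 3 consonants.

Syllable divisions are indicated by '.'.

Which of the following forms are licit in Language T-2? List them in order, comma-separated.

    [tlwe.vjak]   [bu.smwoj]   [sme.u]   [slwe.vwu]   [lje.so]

[tlwe.vjak] — violates constraint 3: syllable 2 coda /k/ has 1 consonant (> 0) → illicit
[bu.smwoj] — violates constraint 3: syllable 2 coda /j/ has 1 consonant (> 0) → illicit
[sme.u] — σ1 onset /sm/ (2→3 rises), coda /∅/ ok; σ2 onset /∅/, coda /∅/ ok → licit
[slwe.vwu] — σ1 onset /slw/ (2→4→5 rises), coda /∅/ ok; σ2 onset /vw/ (2→5 rises), coda /∅/ ok → licit
[lje.so] — σ1 onset /lj/ (4→5 rises), coda /∅/ ok; σ2 onset /s/, coda /∅/ ok → licit

[sme.u], [slwe.vwu], [lje.so]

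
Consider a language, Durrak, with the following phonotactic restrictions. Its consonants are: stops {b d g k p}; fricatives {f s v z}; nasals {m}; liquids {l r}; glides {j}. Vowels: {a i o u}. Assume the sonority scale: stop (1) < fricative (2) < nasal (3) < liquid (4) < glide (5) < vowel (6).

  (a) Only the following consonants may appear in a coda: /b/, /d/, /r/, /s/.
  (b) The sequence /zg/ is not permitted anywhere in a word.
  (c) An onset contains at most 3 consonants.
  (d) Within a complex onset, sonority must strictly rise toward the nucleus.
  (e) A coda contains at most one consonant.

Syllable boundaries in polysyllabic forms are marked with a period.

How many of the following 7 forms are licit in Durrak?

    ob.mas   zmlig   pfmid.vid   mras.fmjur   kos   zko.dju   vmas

5

ob.mas — σ1 onset /∅/, coda /b/ ok; σ2 onset /m/, coda /s/ ok → licit
zmlig — violates constraint (a): syllable 1 coda contains /g/, which is not a licensed coda consonant → illicit
pfmid.vid — σ1 onset /pfm/ (1→2→3 rises), coda /d/ ok; σ2 onset /v/, coda /d/ ok → licit
mras.fmjur — σ1 onset /mr/ (3→4 rises), coda /s/ ok; σ2 onset /fmj/ (2→3→5 rises), coda /r/ ok → licit
kos — σ1 onset /k/, coda /s/ ok → licit
zko.dju — violates constraint (d): syllable 1 onset /zk/: /z/ (fricative, 2) → /k/ (stop, 1) does not rise → illicit
vmas — σ1 onset /vm/ (2→3 rises), coda /s/ ok → licit
Licit: ob.mas, pfmid.vid, mras.fmjur, kos, vmas → 5.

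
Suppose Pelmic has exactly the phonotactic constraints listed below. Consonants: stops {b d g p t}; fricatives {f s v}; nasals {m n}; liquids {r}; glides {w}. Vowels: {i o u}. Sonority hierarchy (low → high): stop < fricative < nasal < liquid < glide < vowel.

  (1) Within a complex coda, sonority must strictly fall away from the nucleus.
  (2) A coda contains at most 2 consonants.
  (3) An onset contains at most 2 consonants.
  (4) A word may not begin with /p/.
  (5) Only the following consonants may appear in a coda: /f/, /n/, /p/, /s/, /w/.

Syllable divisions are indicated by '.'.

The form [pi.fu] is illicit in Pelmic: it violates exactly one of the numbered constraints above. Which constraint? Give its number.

[pi.fu]: word begins with /p/.
This is a violation of constraint 4: "A word may not begin with /p/."
The remaining constraints (1, 2, 3, 5) are satisfied.

4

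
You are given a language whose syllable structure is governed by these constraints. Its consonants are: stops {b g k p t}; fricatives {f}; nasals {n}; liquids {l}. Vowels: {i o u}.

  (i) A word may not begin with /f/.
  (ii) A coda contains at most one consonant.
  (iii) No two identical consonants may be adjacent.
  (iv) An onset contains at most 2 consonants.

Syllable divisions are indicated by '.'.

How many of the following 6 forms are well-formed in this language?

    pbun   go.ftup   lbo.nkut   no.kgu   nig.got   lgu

pbun — σ1 onset /pb/ (2C), coda /n/ ok → well-formed
go.ftup — σ1 onset /g/, coda /∅/ ok; σ2 onset /ft/ (2C), coda /p/ ok → well-formed
lbo.nkut — σ1 onset /lb/ (2C), coda /∅/ ok; σ2 onset /nk/ (2C), coda /t/ ok → well-formed
no.kgu — σ1 onset /n/, coda /∅/ ok; σ2 onset /kg/ (2C), coda /∅/ ok → well-formed
nig.got — violates constraint (iii): adjacent identical consonants /gg/ → ill-formed
lgu — σ1 onset /lg/ (2C), coda /∅/ ok → well-formed
Well-formed: pbun, go.ftup, lbo.nkut, no.kgu, lgu → 5.

5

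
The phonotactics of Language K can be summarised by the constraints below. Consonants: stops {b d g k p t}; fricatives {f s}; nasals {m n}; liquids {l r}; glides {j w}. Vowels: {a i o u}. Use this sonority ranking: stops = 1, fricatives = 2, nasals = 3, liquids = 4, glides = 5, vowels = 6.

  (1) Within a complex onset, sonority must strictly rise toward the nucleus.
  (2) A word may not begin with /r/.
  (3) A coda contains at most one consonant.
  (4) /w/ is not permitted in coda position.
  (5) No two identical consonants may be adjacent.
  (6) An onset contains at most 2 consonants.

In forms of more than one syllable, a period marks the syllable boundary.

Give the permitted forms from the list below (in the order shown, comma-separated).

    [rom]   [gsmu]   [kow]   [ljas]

[ljas]

[rom] — violates constraint 2: word begins with /r/ → not permitted
[gsmu] — violates constraint 6: syllable 1 onset /gsm/ has 3 consonants (> 2) → not permitted
[kow] — violates constraint 4: syllable 1 coda contains /w/ → not permitted
[ljas] — σ1 onset /lj/ (4→5 rises), coda /s/ ok → permitted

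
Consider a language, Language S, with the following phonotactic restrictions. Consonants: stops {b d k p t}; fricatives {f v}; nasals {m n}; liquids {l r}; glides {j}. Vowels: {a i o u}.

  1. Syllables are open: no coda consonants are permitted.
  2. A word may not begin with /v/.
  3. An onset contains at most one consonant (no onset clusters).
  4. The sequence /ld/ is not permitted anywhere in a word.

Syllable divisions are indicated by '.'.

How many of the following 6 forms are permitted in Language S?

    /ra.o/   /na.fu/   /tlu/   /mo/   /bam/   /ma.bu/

/ra.o/ — σ1 onset /r/, coda /∅/ ok; σ2 onset /∅/, coda /∅/ ok → permitted
/na.fu/ — σ1 onset /n/, coda /∅/ ok; σ2 onset /f/, coda /∅/ ok → permitted
/tlu/ — violates constraint 3: syllable 1 onset /tl/ has 2 consonants (> 1) → not permitted
/mo/ — σ1 onset /m/, coda /∅/ ok → permitted
/bam/ — violates constraint 1: syllable 1 coda /m/ has 1 consonant (> 0) → not permitted
/ma.bu/ — σ1 onset /m/, coda /∅/ ok; σ2 onset /b/, coda /∅/ ok → permitted
Permitted: /ra.o/, /na.fu/, /mo/, /ma.bu/ → 4.

4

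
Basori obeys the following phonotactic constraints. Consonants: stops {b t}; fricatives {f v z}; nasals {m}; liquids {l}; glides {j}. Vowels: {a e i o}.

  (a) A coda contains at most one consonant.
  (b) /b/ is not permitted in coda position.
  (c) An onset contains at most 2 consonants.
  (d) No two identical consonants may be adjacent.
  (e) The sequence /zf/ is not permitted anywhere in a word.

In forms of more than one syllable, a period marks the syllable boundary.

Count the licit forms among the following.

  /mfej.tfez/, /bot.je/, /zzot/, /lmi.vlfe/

2

/mfej.tfez/ — σ1 onset /mf/ (2C), coda /j/ ok; σ2 onset /tf/ (2C), coda /z/ ok → licit
/bot.je/ — σ1 onset /b/, coda /t/ ok; σ2 onset /j/, coda /∅/ ok → licit
/zzot/ — violates constraint (d): adjacent identical consonants /zz/ → illicit
/lmi.vlfe/ — violates constraint (c): syllable 2 onset /vlf/ has 3 consonants (> 2) → illicit
Licit: /mfej.tfez/, /bot.je/ → 2.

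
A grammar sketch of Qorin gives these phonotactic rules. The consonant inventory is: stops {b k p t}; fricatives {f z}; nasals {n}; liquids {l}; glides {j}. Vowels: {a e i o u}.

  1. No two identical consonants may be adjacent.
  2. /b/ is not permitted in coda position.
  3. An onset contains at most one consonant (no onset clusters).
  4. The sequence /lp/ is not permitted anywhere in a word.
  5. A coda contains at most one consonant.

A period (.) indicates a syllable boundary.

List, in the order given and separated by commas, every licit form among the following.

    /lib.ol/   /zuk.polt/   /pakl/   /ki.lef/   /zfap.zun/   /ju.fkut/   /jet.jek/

/lib.ol/ — violates constraint 2: syllable 1 coda contains /b/ → illicit
/zuk.polt/ — violates constraint 5: syllable 2 coda /lt/ has 2 consonants (> 1) → illicit
/pakl/ — violates constraint 5: syllable 1 coda /kl/ has 2 consonants (> 1) → illicit
/ki.lef/ — σ1 onset /k/, coda /∅/ ok; σ2 onset /l/, coda /f/ ok → licit
/zfap.zun/ — violates constraint 3: syllable 1 onset /zf/ has 2 consonants (> 1) → illicit
/ju.fkut/ — violates constraint 3: syllable 2 onset /fk/ has 2 consonants (> 1) → illicit
/jet.jek/ — σ1 onset /j/, coda /t/ ok; σ2 onset /j/, coda /k/ ok → licit

/ki.lef/, /jet.jek/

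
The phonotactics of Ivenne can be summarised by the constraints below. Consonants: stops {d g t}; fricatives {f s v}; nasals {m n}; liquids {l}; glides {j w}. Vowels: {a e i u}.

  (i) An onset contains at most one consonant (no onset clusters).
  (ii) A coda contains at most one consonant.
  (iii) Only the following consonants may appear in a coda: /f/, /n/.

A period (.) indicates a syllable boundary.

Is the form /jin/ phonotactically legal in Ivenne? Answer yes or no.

yes

/jin/ — σ1 onset /j/, coda /n/ ok → phonotactically legal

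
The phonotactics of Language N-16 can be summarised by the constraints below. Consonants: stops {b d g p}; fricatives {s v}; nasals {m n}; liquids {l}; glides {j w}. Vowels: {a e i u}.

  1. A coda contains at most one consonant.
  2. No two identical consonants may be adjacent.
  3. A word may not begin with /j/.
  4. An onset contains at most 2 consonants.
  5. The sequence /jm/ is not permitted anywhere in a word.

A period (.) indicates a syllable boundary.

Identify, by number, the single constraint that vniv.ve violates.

2

vniv.ve: adjacent identical consonants /vv/.
This is a violation of constraint 2: "No two identical consonants may be adjacent."
The remaining constraints (1, 3, 4, 5) are satisfied.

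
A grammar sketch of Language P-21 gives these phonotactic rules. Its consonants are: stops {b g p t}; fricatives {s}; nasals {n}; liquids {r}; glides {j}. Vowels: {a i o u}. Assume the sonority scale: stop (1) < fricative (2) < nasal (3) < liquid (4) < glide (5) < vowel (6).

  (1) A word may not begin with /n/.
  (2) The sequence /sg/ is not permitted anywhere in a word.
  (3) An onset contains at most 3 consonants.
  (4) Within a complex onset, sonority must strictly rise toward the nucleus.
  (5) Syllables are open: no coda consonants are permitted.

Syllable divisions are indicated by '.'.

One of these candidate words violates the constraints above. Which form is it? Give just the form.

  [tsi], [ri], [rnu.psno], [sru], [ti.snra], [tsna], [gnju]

[tsi] — σ1 onset /ts/ (1→2 rises), coda /∅/ ok → licit
[ri] — σ1 onset /r/, coda /∅/ ok → licit
[rnu.psno] — violates constraint 4: syllable 1 onset /rn/: /r/ (liquid, 4) → /n/ (nasal, 3) does not rise → illicit
[sru] — σ1 onset /sr/ (2→4 rises), coda /∅/ ok → licit
[ti.snra] — σ1 onset /t/, coda /∅/ ok; σ2 onset /snr/ (2→3→4 rises), coda /∅/ ok → licit
[tsna] — σ1 onset /tsn/ (1→2→3 rises), coda /∅/ ok → licit
[gnju] — σ1 onset /gnj/ (1→3→5 rises), coda /∅/ ok → licit

[rnu.psno]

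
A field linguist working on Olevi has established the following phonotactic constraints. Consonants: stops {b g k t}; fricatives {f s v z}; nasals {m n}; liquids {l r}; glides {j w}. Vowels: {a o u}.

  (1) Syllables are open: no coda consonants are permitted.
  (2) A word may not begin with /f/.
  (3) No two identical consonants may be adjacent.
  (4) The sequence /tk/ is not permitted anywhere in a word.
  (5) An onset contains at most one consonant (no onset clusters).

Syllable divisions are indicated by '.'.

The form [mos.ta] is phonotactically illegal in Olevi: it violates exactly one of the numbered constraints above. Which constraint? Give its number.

[mos.ta]: syllable 1 coda /s/ has 1 consonant (> 0).
This is a violation of constraint 1: "Syllables are open: no coda consonants are permitted."
The remaining constraints (2, 3, 4, 5) are satisfied.

1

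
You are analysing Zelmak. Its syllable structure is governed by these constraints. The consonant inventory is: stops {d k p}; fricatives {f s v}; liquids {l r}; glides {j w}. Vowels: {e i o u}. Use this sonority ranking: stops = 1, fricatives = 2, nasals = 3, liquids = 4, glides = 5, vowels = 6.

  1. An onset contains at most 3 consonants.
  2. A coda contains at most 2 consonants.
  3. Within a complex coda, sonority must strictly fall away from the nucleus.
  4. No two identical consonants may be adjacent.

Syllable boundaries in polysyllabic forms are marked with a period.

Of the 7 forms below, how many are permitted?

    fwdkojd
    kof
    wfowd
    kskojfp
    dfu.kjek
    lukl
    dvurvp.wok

fwdkojd — violates constraint 1: syllable 1 onset /fwdk/ has 4 consonants (> 3) → not permitted
kof — σ1 onset /k/, coda /f/ ok → permitted
wfowd — σ1 onset /wf/ (2C), coda /wd/ (5→1 falls) ok → permitted
kskojfp — violates constraint 2: syllable 1 coda /jfp/ has 3 consonants (> 2) → not permitted
dfu.kjek — σ1 onset /df/ (2C), coda /∅/ ok; σ2 onset /kj/ (2C), coda /k/ ok → permitted
lukl — violates constraint 3: syllable 1 coda /kl/: /k/ (stop, 1) → /l/ (liquid, 4) does not fall → not permitted
dvurvp.wok — violates constraint 2: syllable 1 coda /rvp/ has 3 consonants (> 2) → not permitted
Permitted: kof, wfowd, dfu.kjek → 3.

3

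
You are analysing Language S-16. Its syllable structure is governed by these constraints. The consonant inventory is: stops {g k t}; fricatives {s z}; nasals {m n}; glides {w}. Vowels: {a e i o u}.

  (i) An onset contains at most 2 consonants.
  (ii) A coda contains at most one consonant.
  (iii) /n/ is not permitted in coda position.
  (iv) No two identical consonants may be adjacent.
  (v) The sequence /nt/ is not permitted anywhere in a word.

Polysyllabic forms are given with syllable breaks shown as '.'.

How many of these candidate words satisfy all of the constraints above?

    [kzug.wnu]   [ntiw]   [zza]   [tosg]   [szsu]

[kzug.wnu] — σ1 onset /kz/ (2C), coda /g/ ok; σ2 onset /wn/ (2C), coda /∅/ ok → permitted
[ntiw] — violates constraint (v): contains banned sequence /nt/ → not permitted
[zza] — violates constraint (iv): adjacent identical consonants /zz/ → not permitted
[tosg] — violates constraint (ii): syllable 1 coda /sg/ has 2 consonants (> 1) → not permitted
[szsu] — violates constraint (i): syllable 1 onset /szs/ has 3 consonants (> 2) → not permitted
Permitted: [kzug.wnu] → 1.

1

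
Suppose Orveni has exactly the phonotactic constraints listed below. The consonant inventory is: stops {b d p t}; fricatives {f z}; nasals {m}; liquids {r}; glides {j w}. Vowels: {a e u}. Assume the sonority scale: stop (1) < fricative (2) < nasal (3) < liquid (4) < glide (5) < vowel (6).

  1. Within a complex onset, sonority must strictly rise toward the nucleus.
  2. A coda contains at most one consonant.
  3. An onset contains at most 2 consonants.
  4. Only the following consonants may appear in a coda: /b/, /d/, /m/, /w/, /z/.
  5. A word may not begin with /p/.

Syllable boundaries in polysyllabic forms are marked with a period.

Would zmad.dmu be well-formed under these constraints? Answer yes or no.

zmad.dmu — σ1 onset /zm/ (2→3 rises), coda /d/ ok; σ2 onset /dm/ (1→3 rises), coda /∅/ ok → well-formed

yes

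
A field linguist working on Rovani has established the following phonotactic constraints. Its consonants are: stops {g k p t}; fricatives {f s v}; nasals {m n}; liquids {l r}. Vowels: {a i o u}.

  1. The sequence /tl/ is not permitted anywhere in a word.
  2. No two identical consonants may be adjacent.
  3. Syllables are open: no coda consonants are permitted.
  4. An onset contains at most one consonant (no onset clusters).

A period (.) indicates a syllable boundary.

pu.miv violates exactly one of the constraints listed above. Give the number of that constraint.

pu.miv: syllable 2 coda /v/ has 1 consonant (> 0).
This is a violation of constraint 3: "Syllables are open: no coda consonants are permitted."
The remaining constraints (1, 2, 4) are satisfied.

3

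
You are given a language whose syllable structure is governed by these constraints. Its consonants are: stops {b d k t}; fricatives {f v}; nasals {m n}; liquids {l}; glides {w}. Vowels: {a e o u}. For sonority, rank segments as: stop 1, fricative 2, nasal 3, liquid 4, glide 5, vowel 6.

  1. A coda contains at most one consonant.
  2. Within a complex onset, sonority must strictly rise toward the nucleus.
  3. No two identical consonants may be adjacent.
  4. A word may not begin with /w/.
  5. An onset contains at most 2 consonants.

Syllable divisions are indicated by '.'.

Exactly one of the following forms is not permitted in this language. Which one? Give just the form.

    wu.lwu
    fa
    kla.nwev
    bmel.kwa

wu.lwu

wu.lwu — violates constraint 4: word begins with /w/ → not permitted
fa — σ1 onset /f/, coda /∅/ ok → permitted
kla.nwev — σ1 onset /kl/ (1→4 rises), coda /∅/ ok; σ2 onset /nw/ (3→5 rises), coda /v/ ok → permitted
bmel.kwa — σ1 onset /bm/ (1→3 rises), coda /l/ ok; σ2 onset /kw/ (1→5 rises), coda /∅/ ok → permitted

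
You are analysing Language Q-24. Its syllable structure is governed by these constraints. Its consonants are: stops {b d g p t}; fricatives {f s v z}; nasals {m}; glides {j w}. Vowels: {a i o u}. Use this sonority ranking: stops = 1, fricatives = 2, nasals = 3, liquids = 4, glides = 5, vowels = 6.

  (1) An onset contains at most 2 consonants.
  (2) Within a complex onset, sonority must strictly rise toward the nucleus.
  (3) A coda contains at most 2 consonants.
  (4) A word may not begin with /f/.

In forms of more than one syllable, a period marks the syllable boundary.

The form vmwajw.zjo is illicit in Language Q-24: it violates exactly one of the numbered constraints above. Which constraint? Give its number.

vmwajw.zjo: syllable 1 onset /vmw/ has 3 consonants (> 2).
This is a violation of constraint 1: "An onset contains at most 2 consonants."
The remaining constraints (2, 3, 4) are satisfied.

1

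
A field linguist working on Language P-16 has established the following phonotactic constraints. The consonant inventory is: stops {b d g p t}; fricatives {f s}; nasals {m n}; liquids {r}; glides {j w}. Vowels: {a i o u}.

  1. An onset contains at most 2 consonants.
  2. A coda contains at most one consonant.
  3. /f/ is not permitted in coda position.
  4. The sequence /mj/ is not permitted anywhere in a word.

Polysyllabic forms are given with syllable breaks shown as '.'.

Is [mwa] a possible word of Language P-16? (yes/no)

[mwa] — σ1 onset /mw/ (2C), coda /∅/ ok → licit

yes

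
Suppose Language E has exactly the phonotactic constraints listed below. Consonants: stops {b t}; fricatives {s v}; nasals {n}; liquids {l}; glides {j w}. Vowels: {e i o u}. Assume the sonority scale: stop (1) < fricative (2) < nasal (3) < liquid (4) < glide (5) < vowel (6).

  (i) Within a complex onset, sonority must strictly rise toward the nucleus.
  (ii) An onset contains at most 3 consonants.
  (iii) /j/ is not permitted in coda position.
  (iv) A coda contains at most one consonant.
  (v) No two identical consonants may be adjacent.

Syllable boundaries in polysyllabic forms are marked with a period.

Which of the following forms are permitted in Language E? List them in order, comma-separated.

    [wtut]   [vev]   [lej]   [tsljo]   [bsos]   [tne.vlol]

[wtut] — violates constraint (i): syllable 1 onset /wt/: /w/ (glide, 5) → /t/ (stop, 1) does not rise → not permitted
[vev] — σ1 onset /v/, coda /v/ ok → permitted
[lej] — violates constraint (iii): syllable 1 coda contains /j/ → not permitted
[tsljo] — violates constraint (ii): syllable 1 onset /tslj/ has 4 consonants (> 3) → not permitted
[bsos] — σ1 onset /bs/ (1→2 rises), coda /s/ ok → permitted
[tne.vlol] — σ1 onset /tn/ (1→3 rises), coda /∅/ ok; σ2 onset /vl/ (2→4 rises), coda /l/ ok → permitted

[vev], [bsos], [tne.vlol]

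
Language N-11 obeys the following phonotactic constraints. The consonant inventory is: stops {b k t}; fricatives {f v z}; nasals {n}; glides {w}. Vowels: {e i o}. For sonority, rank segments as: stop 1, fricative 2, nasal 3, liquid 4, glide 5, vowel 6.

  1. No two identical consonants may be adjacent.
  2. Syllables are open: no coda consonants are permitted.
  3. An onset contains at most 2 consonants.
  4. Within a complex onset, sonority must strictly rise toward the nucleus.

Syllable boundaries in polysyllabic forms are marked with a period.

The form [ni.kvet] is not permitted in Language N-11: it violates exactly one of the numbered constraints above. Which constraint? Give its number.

2

[ni.kvet]: syllable 2 coda /t/ has 1 consonant (> 0).
This is a violation of constraint 2: "Syllables are open: no coda consonants are permitted."
The remaining constraints (1, 3, 4) are satisfied.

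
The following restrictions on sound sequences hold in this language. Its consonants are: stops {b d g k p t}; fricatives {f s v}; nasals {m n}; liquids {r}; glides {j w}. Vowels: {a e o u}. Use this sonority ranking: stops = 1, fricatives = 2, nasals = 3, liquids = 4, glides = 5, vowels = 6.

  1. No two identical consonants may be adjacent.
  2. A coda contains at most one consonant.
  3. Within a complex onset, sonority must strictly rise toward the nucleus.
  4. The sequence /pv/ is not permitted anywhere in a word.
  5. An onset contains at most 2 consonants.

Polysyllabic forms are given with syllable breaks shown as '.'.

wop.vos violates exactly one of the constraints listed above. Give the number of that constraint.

wop.vos: contains banned sequence /pv/.
This is a violation of constraint 4: "The sequence /pv/ is not permitted anywhere in a word."
The remaining constraints (1, 2, 3, 5) are satisfied.

4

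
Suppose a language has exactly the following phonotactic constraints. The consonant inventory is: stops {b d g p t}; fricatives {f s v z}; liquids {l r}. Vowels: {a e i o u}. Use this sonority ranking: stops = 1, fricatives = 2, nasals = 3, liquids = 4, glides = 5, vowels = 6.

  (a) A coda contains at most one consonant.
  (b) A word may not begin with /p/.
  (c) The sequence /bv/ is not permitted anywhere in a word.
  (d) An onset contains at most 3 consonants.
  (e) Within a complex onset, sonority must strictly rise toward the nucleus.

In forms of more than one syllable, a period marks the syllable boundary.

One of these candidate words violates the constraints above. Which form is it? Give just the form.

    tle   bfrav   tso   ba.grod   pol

pol

tle — σ1 onset /tl/ (1→4 rises), coda /∅/ ok → licit
bfrav — σ1 onset /bfr/ (1→2→4 rises), coda /v/ ok → licit
tso — σ1 onset /ts/ (1→2 rises), coda /∅/ ok → licit
ba.grod — σ1 onset /b/, coda /∅/ ok; σ2 onset /gr/ (1→4 rises), coda /d/ ok → licit
pol — violates constraint (b): word begins with /p/ → illicit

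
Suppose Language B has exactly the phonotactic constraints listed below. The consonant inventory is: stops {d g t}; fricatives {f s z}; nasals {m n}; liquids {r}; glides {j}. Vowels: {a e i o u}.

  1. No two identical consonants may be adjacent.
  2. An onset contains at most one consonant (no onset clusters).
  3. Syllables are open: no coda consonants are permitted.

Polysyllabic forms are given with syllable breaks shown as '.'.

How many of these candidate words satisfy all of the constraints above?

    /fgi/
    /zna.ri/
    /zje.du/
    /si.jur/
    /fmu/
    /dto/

/fgi/ — violates constraint 2: syllable 1 onset /fg/ has 2 consonants (> 1) → ill-formed
/zna.ri/ — violates constraint 2: syllable 1 onset /zn/ has 2 consonants (> 1) → ill-formed
/zje.du/ — violates constraint 2: syllable 1 onset /zj/ has 2 consonants (> 1) → ill-formed
/si.jur/ — violates constraint 3: syllable 2 coda /r/ has 1 consonant (> 0) → ill-formed
/fmu/ — violates constraint 2: syllable 1 onset /fm/ has 2 consonants (> 1) → ill-formed
/dto/ — violates constraint 2: syllable 1 onset /dt/ has 2 consonants (> 1) → ill-formed
No form is well-formed → 0.

0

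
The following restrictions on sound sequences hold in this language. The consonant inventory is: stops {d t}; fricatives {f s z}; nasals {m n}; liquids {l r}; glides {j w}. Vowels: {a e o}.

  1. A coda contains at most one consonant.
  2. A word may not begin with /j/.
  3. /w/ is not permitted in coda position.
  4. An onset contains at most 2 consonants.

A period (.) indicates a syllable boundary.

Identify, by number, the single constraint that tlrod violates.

4

tlrod: syllable 1 onset /tlr/ has 3 consonants (> 2).
This is a violation of constraint 4: "An onset contains at most 2 consonants."
The remaining constraints (1, 2, 3) are satisfied.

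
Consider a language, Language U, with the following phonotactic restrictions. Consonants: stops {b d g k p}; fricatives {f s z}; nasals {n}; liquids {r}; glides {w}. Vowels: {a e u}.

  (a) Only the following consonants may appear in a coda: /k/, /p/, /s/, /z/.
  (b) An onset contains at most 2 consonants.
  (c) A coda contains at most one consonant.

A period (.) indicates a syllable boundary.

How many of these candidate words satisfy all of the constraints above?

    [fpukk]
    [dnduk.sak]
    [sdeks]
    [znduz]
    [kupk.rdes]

0

[fpukk] — violates constraint (c): syllable 1 coda /kk/ has 2 consonants (> 1) → phonotactically illegal
[dnduk.sak] — violates constraint (b): syllable 1 onset /dnd/ has 3 consonants (> 2) → phonotactically illegal
[sdeks] — violates constraint (c): syllable 1 coda /ks/ has 2 consonants (> 1) → phonotactically illegal
[znduz] — violates constraint (b): syllable 1 onset /znd/ has 3 consonants (> 2) → phonotactically illegal
[kupk.rdes] — violates constraint (c): syllable 1 coda /pk/ has 2 consonants (> 1) → phonotactically illegal
No form is phonotactically legal → 0.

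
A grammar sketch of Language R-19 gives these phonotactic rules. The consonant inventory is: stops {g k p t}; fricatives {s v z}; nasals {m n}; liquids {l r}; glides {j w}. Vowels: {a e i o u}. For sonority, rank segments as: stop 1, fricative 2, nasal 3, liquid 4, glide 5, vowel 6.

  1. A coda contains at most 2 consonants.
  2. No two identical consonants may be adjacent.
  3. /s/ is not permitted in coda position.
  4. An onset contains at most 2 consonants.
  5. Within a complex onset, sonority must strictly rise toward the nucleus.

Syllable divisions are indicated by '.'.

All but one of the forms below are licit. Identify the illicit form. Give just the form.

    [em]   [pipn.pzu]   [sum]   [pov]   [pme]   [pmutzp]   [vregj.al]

[pmutzp]

[em] — σ1 onset /∅/, coda /m/ ok → licit
[pipn.pzu] — σ1 onset /p/, coda /pn/ (2C) ok; σ2 onset /pz/ (1→2 rises), coda /∅/ ok → licit
[sum] — σ1 onset /s/, coda /m/ ok → licit
[pov] — σ1 onset /p/, coda /v/ ok → licit
[pme] — σ1 onset /pm/ (1→3 rises), coda /∅/ ok → licit
[pmutzp] — violates constraint 1: syllable 1 coda /tzp/ has 3 consonants (> 2) → illicit
[vregj.al] — σ1 onset /vr/ (2→4 rises), coda /gj/ (2C) ok; σ2 onset /∅/, coda /l/ ok → licit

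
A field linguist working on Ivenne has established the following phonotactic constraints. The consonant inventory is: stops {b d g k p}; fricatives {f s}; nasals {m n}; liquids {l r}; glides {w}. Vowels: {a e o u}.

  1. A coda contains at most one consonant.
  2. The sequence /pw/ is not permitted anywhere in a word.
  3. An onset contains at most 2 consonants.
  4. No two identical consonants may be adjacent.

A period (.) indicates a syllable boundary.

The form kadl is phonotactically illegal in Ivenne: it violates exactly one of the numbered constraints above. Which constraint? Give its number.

1

kadl: syllable 1 coda /dl/ has 2 consonants (> 1).
This is a violation of constraint 1: "A coda contains at most one consonant."
The remaining constraints (2, 3, 4) are satisfied.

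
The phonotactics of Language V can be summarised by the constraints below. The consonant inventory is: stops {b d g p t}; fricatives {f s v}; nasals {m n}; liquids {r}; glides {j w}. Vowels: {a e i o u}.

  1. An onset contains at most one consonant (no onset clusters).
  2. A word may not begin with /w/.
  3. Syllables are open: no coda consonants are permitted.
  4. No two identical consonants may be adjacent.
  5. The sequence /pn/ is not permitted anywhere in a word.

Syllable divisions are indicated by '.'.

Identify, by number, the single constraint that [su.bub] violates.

[su.bub]: syllable 2 coda /b/ has 1 consonant (> 0).
This is a violation of constraint 3: "Syllables are open: no coda consonants are permitted."
The remaining constraints (1, 2, 4, 5) are satisfied.

3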